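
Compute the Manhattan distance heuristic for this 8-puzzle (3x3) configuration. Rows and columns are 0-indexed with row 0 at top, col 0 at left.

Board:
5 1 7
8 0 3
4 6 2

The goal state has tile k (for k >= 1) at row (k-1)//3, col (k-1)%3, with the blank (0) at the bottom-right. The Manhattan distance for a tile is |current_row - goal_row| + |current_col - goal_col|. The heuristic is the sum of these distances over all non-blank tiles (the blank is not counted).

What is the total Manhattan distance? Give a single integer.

Answer: 16

Derivation:
Tile 5: at (0,0), goal (1,1), distance |0-1|+|0-1| = 2
Tile 1: at (0,1), goal (0,0), distance |0-0|+|1-0| = 1
Tile 7: at (0,2), goal (2,0), distance |0-2|+|2-0| = 4
Tile 8: at (1,0), goal (2,1), distance |1-2|+|0-1| = 2
Tile 3: at (1,2), goal (0,2), distance |1-0|+|2-2| = 1
Tile 4: at (2,0), goal (1,0), distance |2-1|+|0-0| = 1
Tile 6: at (2,1), goal (1,2), distance |2-1|+|1-2| = 2
Tile 2: at (2,2), goal (0,1), distance |2-0|+|2-1| = 3
Sum: 2 + 1 + 4 + 2 + 1 + 1 + 2 + 3 = 16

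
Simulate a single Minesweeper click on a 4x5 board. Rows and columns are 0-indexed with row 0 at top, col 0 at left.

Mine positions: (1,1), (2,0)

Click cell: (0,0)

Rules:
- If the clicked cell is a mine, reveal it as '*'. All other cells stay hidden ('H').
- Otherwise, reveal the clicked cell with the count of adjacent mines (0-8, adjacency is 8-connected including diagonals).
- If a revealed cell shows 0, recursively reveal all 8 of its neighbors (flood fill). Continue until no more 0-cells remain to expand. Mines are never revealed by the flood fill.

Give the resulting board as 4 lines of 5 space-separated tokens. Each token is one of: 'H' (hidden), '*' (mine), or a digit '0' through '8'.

1 H H H H
H H H H H
H H H H H
H H H H H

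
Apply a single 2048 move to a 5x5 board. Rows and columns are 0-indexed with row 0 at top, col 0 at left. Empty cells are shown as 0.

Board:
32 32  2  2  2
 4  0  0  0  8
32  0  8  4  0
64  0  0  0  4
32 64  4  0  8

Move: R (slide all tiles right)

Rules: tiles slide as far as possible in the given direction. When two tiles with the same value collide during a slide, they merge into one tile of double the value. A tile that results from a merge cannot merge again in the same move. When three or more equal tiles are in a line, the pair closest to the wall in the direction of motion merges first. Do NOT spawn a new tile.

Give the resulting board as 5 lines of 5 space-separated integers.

Answer:  0  0 64  2  4
 0  0  0  4  8
 0  0 32  8  4
 0  0  0 64  4
 0 32 64  4  8

Derivation:
Slide right:
row 0: [32, 32, 2, 2, 2] -> [0, 0, 64, 2, 4]
row 1: [4, 0, 0, 0, 8] -> [0, 0, 0, 4, 8]
row 2: [32, 0, 8, 4, 0] -> [0, 0, 32, 8, 4]
row 3: [64, 0, 0, 0, 4] -> [0, 0, 0, 64, 4]
row 4: [32, 64, 4, 0, 8] -> [0, 32, 64, 4, 8]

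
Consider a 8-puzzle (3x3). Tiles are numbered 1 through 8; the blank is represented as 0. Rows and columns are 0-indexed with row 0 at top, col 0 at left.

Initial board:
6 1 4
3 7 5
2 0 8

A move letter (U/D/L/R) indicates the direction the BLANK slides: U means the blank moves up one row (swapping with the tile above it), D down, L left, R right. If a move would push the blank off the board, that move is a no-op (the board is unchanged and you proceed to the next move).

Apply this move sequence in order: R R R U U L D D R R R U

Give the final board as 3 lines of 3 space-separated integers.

Answer: 6 7 1
3 8 0
2 5 4

Derivation:
After move 1 (R):
6 1 4
3 7 5
2 8 0

After move 2 (R):
6 1 4
3 7 5
2 8 0

After move 3 (R):
6 1 4
3 7 5
2 8 0

After move 4 (U):
6 1 4
3 7 0
2 8 5

After move 5 (U):
6 1 0
3 7 4
2 8 5

After move 6 (L):
6 0 1
3 7 4
2 8 5

After move 7 (D):
6 7 1
3 0 4
2 8 5

After move 8 (D):
6 7 1
3 8 4
2 0 5

After move 9 (R):
6 7 1
3 8 4
2 5 0

After move 10 (R):
6 7 1
3 8 4
2 5 0

After move 11 (R):
6 7 1
3 8 4
2 5 0

After move 12 (U):
6 7 1
3 8 0
2 5 4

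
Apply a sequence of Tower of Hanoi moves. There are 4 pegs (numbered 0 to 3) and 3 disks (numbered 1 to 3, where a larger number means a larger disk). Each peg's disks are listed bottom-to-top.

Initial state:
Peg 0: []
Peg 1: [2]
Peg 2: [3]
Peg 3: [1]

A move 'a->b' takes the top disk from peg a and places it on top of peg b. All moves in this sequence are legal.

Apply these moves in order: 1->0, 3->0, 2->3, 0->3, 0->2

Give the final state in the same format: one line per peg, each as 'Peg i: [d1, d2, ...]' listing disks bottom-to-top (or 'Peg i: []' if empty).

After move 1 (1->0):
Peg 0: [2]
Peg 1: []
Peg 2: [3]
Peg 3: [1]

After move 2 (3->0):
Peg 0: [2, 1]
Peg 1: []
Peg 2: [3]
Peg 3: []

After move 3 (2->3):
Peg 0: [2, 1]
Peg 1: []
Peg 2: []
Peg 3: [3]

After move 4 (0->3):
Peg 0: [2]
Peg 1: []
Peg 2: []
Peg 3: [3, 1]

After move 5 (0->2):
Peg 0: []
Peg 1: []
Peg 2: [2]
Peg 3: [3, 1]

Answer: Peg 0: []
Peg 1: []
Peg 2: [2]
Peg 3: [3, 1]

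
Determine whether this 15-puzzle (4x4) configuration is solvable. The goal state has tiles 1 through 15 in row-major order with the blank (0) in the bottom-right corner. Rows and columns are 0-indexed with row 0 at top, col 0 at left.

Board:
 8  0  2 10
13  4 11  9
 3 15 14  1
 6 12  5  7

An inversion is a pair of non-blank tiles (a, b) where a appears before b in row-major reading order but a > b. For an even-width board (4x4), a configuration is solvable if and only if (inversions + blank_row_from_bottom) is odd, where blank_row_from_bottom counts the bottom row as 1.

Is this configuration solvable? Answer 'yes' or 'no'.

Inversions: 52
Blank is in row 0 (0-indexed from top), which is row 4 counting from the bottom (bottom = 1).
52 + 4 = 56, which is even, so the puzzle is not solvable.

Answer: no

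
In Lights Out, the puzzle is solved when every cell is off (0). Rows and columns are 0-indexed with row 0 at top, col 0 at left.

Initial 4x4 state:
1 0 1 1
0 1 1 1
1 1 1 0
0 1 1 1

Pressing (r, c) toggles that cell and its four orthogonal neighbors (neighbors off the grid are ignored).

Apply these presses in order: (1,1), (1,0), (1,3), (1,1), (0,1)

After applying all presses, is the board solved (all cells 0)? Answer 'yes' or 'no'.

After press 1 at (1,1):
1 1 1 1
1 0 0 1
1 0 1 0
0 1 1 1

After press 2 at (1,0):
0 1 1 1
0 1 0 1
0 0 1 0
0 1 1 1

After press 3 at (1,3):
0 1 1 0
0 1 1 0
0 0 1 1
0 1 1 1

After press 4 at (1,1):
0 0 1 0
1 0 0 0
0 1 1 1
0 1 1 1

After press 5 at (0,1):
1 1 0 0
1 1 0 0
0 1 1 1
0 1 1 1

Lights still on: 10

Answer: no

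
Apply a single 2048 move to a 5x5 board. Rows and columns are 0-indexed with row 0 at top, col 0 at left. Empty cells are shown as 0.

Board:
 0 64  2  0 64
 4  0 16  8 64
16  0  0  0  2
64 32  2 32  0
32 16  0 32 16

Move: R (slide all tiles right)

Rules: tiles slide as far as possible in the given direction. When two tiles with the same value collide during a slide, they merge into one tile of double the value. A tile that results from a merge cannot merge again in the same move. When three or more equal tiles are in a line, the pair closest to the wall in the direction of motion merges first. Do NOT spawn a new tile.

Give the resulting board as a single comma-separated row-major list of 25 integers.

Answer: 0, 0, 64, 2, 64, 0, 4, 16, 8, 64, 0, 0, 0, 16, 2, 0, 64, 32, 2, 32, 0, 32, 16, 32, 16

Derivation:
Slide right:
row 0: [0, 64, 2, 0, 64] -> [0, 0, 64, 2, 64]
row 1: [4, 0, 16, 8, 64] -> [0, 4, 16, 8, 64]
row 2: [16, 0, 0, 0, 2] -> [0, 0, 0, 16, 2]
row 3: [64, 32, 2, 32, 0] -> [0, 64, 32, 2, 32]
row 4: [32, 16, 0, 32, 16] -> [0, 32, 16, 32, 16]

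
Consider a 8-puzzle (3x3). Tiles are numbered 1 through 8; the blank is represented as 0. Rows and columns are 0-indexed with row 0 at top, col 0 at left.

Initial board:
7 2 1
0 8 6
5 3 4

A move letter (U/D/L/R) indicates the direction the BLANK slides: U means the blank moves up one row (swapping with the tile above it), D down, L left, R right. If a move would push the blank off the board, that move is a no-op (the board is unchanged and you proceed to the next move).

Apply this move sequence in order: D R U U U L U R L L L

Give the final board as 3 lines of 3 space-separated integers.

Answer: 0 7 1
5 2 6
3 8 4

Derivation:
After move 1 (D):
7 2 1
5 8 6
0 3 4

After move 2 (R):
7 2 1
5 8 6
3 0 4

After move 3 (U):
7 2 1
5 0 6
3 8 4

After move 4 (U):
7 0 1
5 2 6
3 8 4

After move 5 (U):
7 0 1
5 2 6
3 8 4

After move 6 (L):
0 7 1
5 2 6
3 8 4

After move 7 (U):
0 7 1
5 2 6
3 8 4

After move 8 (R):
7 0 1
5 2 6
3 8 4

After move 9 (L):
0 7 1
5 2 6
3 8 4

After move 10 (L):
0 7 1
5 2 6
3 8 4

After move 11 (L):
0 7 1
5 2 6
3 8 4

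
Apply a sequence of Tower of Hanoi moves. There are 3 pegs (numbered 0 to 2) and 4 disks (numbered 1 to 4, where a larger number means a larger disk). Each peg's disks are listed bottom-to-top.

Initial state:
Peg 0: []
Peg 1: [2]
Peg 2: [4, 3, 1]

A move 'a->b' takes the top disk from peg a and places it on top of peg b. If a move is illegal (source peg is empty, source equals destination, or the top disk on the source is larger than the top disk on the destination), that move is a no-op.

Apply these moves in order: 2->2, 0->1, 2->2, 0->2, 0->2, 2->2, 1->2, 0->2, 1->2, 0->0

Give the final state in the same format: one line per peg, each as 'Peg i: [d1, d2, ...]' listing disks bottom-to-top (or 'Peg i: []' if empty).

After move 1 (2->2):
Peg 0: []
Peg 1: [2]
Peg 2: [4, 3, 1]

After move 2 (0->1):
Peg 0: []
Peg 1: [2]
Peg 2: [4, 3, 1]

After move 3 (2->2):
Peg 0: []
Peg 1: [2]
Peg 2: [4, 3, 1]

After move 4 (0->2):
Peg 0: []
Peg 1: [2]
Peg 2: [4, 3, 1]

After move 5 (0->2):
Peg 0: []
Peg 1: [2]
Peg 2: [4, 3, 1]

After move 6 (2->2):
Peg 0: []
Peg 1: [2]
Peg 2: [4, 3, 1]

After move 7 (1->2):
Peg 0: []
Peg 1: [2]
Peg 2: [4, 3, 1]

After move 8 (0->2):
Peg 0: []
Peg 1: [2]
Peg 2: [4, 3, 1]

After move 9 (1->2):
Peg 0: []
Peg 1: [2]
Peg 2: [4, 3, 1]

After move 10 (0->0):
Peg 0: []
Peg 1: [2]
Peg 2: [4, 3, 1]

Answer: Peg 0: []
Peg 1: [2]
Peg 2: [4, 3, 1]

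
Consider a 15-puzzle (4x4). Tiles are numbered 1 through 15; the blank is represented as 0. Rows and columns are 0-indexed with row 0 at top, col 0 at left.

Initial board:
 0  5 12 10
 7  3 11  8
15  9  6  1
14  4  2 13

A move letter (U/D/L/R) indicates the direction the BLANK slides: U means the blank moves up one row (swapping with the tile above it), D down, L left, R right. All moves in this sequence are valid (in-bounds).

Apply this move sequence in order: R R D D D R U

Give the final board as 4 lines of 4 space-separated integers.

After move 1 (R):
 5  0 12 10
 7  3 11  8
15  9  6  1
14  4  2 13

After move 2 (R):
 5 12  0 10
 7  3 11  8
15  9  6  1
14  4  2 13

After move 3 (D):
 5 12 11 10
 7  3  0  8
15  9  6  1
14  4  2 13

After move 4 (D):
 5 12 11 10
 7  3  6  8
15  9  0  1
14  4  2 13

After move 5 (D):
 5 12 11 10
 7  3  6  8
15  9  2  1
14  4  0 13

After move 6 (R):
 5 12 11 10
 7  3  6  8
15  9  2  1
14  4 13  0

After move 7 (U):
 5 12 11 10
 7  3  6  8
15  9  2  0
14  4 13  1

Answer:  5 12 11 10
 7  3  6  8
15  9  2  0
14  4 13  1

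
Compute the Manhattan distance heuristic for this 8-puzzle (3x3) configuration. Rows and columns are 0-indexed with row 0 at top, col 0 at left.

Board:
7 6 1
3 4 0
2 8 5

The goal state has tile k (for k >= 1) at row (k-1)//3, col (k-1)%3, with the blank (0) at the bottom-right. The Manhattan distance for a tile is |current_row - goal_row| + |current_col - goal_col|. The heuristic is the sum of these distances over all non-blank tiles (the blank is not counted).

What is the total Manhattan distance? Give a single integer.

Answer: 15

Derivation:
Tile 7: at (0,0), goal (2,0), distance |0-2|+|0-0| = 2
Tile 6: at (0,1), goal (1,2), distance |0-1|+|1-2| = 2
Tile 1: at (0,2), goal (0,0), distance |0-0|+|2-0| = 2
Tile 3: at (1,0), goal (0,2), distance |1-0|+|0-2| = 3
Tile 4: at (1,1), goal (1,0), distance |1-1|+|1-0| = 1
Tile 2: at (2,0), goal (0,1), distance |2-0|+|0-1| = 3
Tile 8: at (2,1), goal (2,1), distance |2-2|+|1-1| = 0
Tile 5: at (2,2), goal (1,1), distance |2-1|+|2-1| = 2
Sum: 2 + 2 + 2 + 3 + 1 + 3 + 0 + 2 = 15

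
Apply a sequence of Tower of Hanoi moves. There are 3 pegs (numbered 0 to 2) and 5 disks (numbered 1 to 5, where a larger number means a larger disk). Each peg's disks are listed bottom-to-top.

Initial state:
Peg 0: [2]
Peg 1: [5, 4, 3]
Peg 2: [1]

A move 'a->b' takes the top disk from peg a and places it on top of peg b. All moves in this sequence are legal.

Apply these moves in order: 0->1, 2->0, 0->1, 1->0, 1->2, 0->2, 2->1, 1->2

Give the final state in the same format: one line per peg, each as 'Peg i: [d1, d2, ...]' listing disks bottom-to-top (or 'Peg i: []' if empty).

Answer: Peg 0: []
Peg 1: [5, 4, 3]
Peg 2: [2, 1]

Derivation:
After move 1 (0->1):
Peg 0: []
Peg 1: [5, 4, 3, 2]
Peg 2: [1]

After move 2 (2->0):
Peg 0: [1]
Peg 1: [5, 4, 3, 2]
Peg 2: []

After move 3 (0->1):
Peg 0: []
Peg 1: [5, 4, 3, 2, 1]
Peg 2: []

After move 4 (1->0):
Peg 0: [1]
Peg 1: [5, 4, 3, 2]
Peg 2: []

After move 5 (1->2):
Peg 0: [1]
Peg 1: [5, 4, 3]
Peg 2: [2]

After move 6 (0->2):
Peg 0: []
Peg 1: [5, 4, 3]
Peg 2: [2, 1]

After move 7 (2->1):
Peg 0: []
Peg 1: [5, 4, 3, 1]
Peg 2: [2]

After move 8 (1->2):
Peg 0: []
Peg 1: [5, 4, 3]
Peg 2: [2, 1]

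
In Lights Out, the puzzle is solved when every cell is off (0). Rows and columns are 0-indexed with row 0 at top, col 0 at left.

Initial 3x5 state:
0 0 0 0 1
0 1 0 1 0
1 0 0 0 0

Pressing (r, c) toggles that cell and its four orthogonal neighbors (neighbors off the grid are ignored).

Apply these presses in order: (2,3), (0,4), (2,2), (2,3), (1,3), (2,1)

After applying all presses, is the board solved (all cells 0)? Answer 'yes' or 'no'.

Answer: yes

Derivation:
After press 1 at (2,3):
0 0 0 0 1
0 1 0 0 0
1 0 1 1 1

After press 2 at (0,4):
0 0 0 1 0
0 1 0 0 1
1 0 1 1 1

After press 3 at (2,2):
0 0 0 1 0
0 1 1 0 1
1 1 0 0 1

After press 4 at (2,3):
0 0 0 1 0
0 1 1 1 1
1 1 1 1 0

After press 5 at (1,3):
0 0 0 0 0
0 1 0 0 0
1 1 1 0 0

After press 6 at (2,1):
0 0 0 0 0
0 0 0 0 0
0 0 0 0 0

Lights still on: 0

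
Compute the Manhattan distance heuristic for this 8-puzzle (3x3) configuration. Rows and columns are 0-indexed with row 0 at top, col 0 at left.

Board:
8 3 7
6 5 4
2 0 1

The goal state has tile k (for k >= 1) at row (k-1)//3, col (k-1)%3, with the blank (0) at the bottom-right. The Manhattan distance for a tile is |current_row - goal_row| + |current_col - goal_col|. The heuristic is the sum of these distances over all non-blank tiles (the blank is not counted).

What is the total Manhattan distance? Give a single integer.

Tile 8: (0,0)->(2,1) = 3
Tile 3: (0,1)->(0,2) = 1
Tile 7: (0,2)->(2,0) = 4
Tile 6: (1,0)->(1,2) = 2
Tile 5: (1,1)->(1,1) = 0
Tile 4: (1,2)->(1,0) = 2
Tile 2: (2,0)->(0,1) = 3
Tile 1: (2,2)->(0,0) = 4
Sum: 3 + 1 + 4 + 2 + 0 + 2 + 3 + 4 = 19

Answer: 19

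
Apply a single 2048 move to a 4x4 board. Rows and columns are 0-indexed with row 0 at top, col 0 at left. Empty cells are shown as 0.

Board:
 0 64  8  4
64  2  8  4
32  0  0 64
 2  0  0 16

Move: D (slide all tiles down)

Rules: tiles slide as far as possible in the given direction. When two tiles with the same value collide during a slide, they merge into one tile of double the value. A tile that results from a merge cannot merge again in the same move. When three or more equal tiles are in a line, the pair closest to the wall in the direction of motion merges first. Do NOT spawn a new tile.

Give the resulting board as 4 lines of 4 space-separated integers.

Answer:  0  0  0  0
64  0  0  8
32 64  0 64
 2  2 16 16

Derivation:
Slide down:
col 0: [0, 64, 32, 2] -> [0, 64, 32, 2]
col 1: [64, 2, 0, 0] -> [0, 0, 64, 2]
col 2: [8, 8, 0, 0] -> [0, 0, 0, 16]
col 3: [4, 4, 64, 16] -> [0, 8, 64, 16]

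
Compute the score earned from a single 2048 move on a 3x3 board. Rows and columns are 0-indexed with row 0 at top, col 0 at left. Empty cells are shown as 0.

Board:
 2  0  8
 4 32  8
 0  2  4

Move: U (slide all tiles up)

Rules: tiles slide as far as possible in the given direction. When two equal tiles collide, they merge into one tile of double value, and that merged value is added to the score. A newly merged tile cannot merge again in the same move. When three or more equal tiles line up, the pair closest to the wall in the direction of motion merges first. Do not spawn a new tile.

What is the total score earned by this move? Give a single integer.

Slide up:
col 0: [2, 4, 0] -> [2, 4, 0]  score +0 (running 0)
col 1: [0, 32, 2] -> [32, 2, 0]  score +0 (running 0)
col 2: [8, 8, 4] -> [16, 4, 0]  score +16 (running 16)
Board after move:
 2 32 16
 4  2  4
 0  0  0

Answer: 16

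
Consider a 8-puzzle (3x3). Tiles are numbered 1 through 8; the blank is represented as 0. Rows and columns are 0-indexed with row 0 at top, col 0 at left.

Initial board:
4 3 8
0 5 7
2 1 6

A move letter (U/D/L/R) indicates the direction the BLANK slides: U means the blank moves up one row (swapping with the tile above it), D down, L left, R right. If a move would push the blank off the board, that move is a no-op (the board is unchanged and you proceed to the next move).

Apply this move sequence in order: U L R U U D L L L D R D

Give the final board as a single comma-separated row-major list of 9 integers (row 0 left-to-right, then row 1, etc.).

After move 1 (U):
0 3 8
4 5 7
2 1 6

After move 2 (L):
0 3 8
4 5 7
2 1 6

After move 3 (R):
3 0 8
4 5 7
2 1 6

After move 4 (U):
3 0 8
4 5 7
2 1 6

After move 5 (U):
3 0 8
4 5 7
2 1 6

After move 6 (D):
3 5 8
4 0 7
2 1 6

After move 7 (L):
3 5 8
0 4 7
2 1 6

After move 8 (L):
3 5 8
0 4 7
2 1 6

After move 9 (L):
3 5 8
0 4 7
2 1 6

After move 10 (D):
3 5 8
2 4 7
0 1 6

After move 11 (R):
3 5 8
2 4 7
1 0 6

After move 12 (D):
3 5 8
2 4 7
1 0 6

Answer: 3, 5, 8, 2, 4, 7, 1, 0, 6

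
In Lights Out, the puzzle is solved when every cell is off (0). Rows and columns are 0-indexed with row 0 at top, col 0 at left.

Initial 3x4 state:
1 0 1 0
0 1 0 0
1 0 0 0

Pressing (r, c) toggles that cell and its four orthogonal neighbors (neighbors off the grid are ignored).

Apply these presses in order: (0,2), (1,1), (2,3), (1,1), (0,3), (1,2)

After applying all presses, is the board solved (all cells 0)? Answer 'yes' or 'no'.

Answer: no

Derivation:
After press 1 at (0,2):
1 1 0 1
0 1 1 0
1 0 0 0

After press 2 at (1,1):
1 0 0 1
1 0 0 0
1 1 0 0

After press 3 at (2,3):
1 0 0 1
1 0 0 1
1 1 1 1

After press 4 at (1,1):
1 1 0 1
0 1 1 1
1 0 1 1

After press 5 at (0,3):
1 1 1 0
0 1 1 0
1 0 1 1

After press 6 at (1,2):
1 1 0 0
0 0 0 1
1 0 0 1

Lights still on: 5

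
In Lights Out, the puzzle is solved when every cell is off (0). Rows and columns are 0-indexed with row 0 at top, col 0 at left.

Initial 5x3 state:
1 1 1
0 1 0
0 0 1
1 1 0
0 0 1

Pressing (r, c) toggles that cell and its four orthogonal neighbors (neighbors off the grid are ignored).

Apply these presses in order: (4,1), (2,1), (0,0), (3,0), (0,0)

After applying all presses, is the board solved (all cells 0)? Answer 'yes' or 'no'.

After press 1 at (4,1):
1 1 1
0 1 0
0 0 1
1 0 0
1 1 0

After press 2 at (2,1):
1 1 1
0 0 0
1 1 0
1 1 0
1 1 0

After press 3 at (0,0):
0 0 1
1 0 0
1 1 0
1 1 0
1 1 0

After press 4 at (3,0):
0 0 1
1 0 0
0 1 0
0 0 0
0 1 0

After press 5 at (0,0):
1 1 1
0 0 0
0 1 0
0 0 0
0 1 0

Lights still on: 5

Answer: no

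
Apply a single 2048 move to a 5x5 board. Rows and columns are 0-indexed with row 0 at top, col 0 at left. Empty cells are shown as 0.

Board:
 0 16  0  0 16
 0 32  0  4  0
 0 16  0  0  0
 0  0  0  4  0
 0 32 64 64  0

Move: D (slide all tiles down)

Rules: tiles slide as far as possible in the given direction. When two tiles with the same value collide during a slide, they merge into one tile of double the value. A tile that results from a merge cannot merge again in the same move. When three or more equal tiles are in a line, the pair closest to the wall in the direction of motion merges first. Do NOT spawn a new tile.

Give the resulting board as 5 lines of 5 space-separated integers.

Slide down:
col 0: [0, 0, 0, 0, 0] -> [0, 0, 0, 0, 0]
col 1: [16, 32, 16, 0, 32] -> [0, 16, 32, 16, 32]
col 2: [0, 0, 0, 0, 64] -> [0, 0, 0, 0, 64]
col 3: [0, 4, 0, 4, 64] -> [0, 0, 0, 8, 64]
col 4: [16, 0, 0, 0, 0] -> [0, 0, 0, 0, 16]

Answer:  0  0  0  0  0
 0 16  0  0  0
 0 32  0  0  0
 0 16  0  8  0
 0 32 64 64 16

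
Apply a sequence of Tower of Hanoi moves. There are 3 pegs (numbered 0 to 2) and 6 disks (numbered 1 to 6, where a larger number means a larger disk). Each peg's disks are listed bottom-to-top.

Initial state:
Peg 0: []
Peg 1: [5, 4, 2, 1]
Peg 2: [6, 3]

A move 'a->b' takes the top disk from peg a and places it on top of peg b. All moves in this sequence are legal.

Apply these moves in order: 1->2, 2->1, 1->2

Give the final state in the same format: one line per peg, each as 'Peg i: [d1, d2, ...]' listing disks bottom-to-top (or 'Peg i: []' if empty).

Answer: Peg 0: []
Peg 1: [5, 4, 2]
Peg 2: [6, 3, 1]

Derivation:
After move 1 (1->2):
Peg 0: []
Peg 1: [5, 4, 2]
Peg 2: [6, 3, 1]

After move 2 (2->1):
Peg 0: []
Peg 1: [5, 4, 2, 1]
Peg 2: [6, 3]

After move 3 (1->2):
Peg 0: []
Peg 1: [5, 4, 2]
Peg 2: [6, 3, 1]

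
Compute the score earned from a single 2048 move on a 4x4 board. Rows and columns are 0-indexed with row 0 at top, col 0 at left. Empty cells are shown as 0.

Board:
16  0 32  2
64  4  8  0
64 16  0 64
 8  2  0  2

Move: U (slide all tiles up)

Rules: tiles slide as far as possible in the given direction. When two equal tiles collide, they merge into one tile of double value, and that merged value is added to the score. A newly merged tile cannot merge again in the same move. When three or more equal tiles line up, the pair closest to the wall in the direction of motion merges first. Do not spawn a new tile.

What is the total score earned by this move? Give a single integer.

Answer: 128

Derivation:
Slide up:
col 0: [16, 64, 64, 8] -> [16, 128, 8, 0]  score +128 (running 128)
col 1: [0, 4, 16, 2] -> [4, 16, 2, 0]  score +0 (running 128)
col 2: [32, 8, 0, 0] -> [32, 8, 0, 0]  score +0 (running 128)
col 3: [2, 0, 64, 2] -> [2, 64, 2, 0]  score +0 (running 128)
Board after move:
 16   4  32   2
128  16   8  64
  8   2   0   2
  0   0   0   0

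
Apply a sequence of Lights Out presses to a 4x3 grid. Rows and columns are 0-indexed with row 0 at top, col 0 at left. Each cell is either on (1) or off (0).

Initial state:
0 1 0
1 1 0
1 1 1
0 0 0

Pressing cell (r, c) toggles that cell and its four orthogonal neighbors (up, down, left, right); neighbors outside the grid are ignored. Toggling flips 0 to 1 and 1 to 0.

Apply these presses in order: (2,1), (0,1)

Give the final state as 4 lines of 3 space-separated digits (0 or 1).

Answer: 1 0 1
1 1 0
0 0 0
0 1 0

Derivation:
After press 1 at (2,1):
0 1 0
1 0 0
0 0 0
0 1 0

After press 2 at (0,1):
1 0 1
1 1 0
0 0 0
0 1 0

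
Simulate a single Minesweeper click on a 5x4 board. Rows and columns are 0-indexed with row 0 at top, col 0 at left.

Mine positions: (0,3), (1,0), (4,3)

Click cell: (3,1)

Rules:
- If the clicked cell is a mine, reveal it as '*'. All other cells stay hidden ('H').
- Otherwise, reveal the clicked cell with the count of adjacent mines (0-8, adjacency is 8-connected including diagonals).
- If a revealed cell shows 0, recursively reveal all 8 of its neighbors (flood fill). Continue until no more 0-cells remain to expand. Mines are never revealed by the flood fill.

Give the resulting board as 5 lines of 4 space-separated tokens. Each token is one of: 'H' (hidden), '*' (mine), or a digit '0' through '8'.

H H H H
H 1 1 1
1 1 0 0
0 0 1 1
0 0 1 H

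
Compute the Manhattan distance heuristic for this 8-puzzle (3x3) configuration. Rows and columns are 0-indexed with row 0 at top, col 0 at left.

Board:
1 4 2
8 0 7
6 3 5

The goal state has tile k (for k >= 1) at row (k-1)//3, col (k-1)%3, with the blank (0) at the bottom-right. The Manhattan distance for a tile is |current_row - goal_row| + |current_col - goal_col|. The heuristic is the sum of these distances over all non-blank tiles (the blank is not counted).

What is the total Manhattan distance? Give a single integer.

Tile 1: (0,0)->(0,0) = 0
Tile 4: (0,1)->(1,0) = 2
Tile 2: (0,2)->(0,1) = 1
Tile 8: (1,0)->(2,1) = 2
Tile 7: (1,2)->(2,0) = 3
Tile 6: (2,0)->(1,2) = 3
Tile 3: (2,1)->(0,2) = 3
Tile 5: (2,2)->(1,1) = 2
Sum: 0 + 2 + 1 + 2 + 3 + 3 + 3 + 2 = 16

Answer: 16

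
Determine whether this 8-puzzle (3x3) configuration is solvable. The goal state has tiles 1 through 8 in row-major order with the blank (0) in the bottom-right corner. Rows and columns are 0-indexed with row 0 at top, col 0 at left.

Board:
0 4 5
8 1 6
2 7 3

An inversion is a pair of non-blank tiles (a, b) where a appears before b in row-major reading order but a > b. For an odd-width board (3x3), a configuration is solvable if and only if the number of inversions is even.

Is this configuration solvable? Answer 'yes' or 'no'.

Answer: yes

Derivation:
Inversions (pairs i<j in row-major order where tile[i] > tile[j] > 0): 14
14 is even, so the puzzle is solvable.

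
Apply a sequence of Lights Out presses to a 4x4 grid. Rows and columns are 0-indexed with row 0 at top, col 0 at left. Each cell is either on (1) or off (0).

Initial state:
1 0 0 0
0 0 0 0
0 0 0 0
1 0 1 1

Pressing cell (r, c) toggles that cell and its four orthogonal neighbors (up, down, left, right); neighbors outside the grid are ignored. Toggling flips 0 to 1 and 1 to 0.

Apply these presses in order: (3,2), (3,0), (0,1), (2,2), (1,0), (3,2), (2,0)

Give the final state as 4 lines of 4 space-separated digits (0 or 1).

Answer: 1 1 1 0
0 0 1 0
1 0 1 1
1 1 0 1

Derivation:
After press 1 at (3,2):
1 0 0 0
0 0 0 0
0 0 1 0
1 1 0 0

After press 2 at (3,0):
1 0 0 0
0 0 0 0
1 0 1 0
0 0 0 0

After press 3 at (0,1):
0 1 1 0
0 1 0 0
1 0 1 0
0 0 0 0

After press 4 at (2,2):
0 1 1 0
0 1 1 0
1 1 0 1
0 0 1 0

After press 5 at (1,0):
1 1 1 0
1 0 1 0
0 1 0 1
0 0 1 0

After press 6 at (3,2):
1 1 1 0
1 0 1 0
0 1 1 1
0 1 0 1

After press 7 at (2,0):
1 1 1 0
0 0 1 0
1 0 1 1
1 1 0 1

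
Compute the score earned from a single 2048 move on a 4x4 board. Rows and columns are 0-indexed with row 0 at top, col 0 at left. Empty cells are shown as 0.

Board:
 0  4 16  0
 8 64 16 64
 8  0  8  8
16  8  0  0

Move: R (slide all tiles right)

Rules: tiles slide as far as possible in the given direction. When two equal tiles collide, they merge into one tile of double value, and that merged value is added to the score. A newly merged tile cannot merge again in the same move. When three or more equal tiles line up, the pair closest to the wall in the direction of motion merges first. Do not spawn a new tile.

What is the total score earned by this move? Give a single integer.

Answer: 16

Derivation:
Slide right:
row 0: [0, 4, 16, 0] -> [0, 0, 4, 16]  score +0 (running 0)
row 1: [8, 64, 16, 64] -> [8, 64, 16, 64]  score +0 (running 0)
row 2: [8, 0, 8, 8] -> [0, 0, 8, 16]  score +16 (running 16)
row 3: [16, 8, 0, 0] -> [0, 0, 16, 8]  score +0 (running 16)
Board after move:
 0  0  4 16
 8 64 16 64
 0  0  8 16
 0  0 16  8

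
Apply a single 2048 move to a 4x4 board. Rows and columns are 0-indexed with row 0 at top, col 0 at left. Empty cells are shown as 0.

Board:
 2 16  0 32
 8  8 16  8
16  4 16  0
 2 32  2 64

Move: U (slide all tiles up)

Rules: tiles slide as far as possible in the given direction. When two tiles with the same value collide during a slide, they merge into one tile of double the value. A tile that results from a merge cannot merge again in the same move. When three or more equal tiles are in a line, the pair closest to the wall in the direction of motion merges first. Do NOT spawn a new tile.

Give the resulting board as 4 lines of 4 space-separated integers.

Answer:  2 16 32 32
 8  8  2  8
16  4  0 64
 2 32  0  0

Derivation:
Slide up:
col 0: [2, 8, 16, 2] -> [2, 8, 16, 2]
col 1: [16, 8, 4, 32] -> [16, 8, 4, 32]
col 2: [0, 16, 16, 2] -> [32, 2, 0, 0]
col 3: [32, 8, 0, 64] -> [32, 8, 64, 0]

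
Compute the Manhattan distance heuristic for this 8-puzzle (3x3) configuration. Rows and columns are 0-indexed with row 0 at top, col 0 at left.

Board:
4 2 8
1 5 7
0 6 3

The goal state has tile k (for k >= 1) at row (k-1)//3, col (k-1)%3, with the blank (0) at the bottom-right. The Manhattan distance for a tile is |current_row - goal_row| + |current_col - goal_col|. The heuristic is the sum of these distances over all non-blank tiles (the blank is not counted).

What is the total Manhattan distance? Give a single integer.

Answer: 12

Derivation:
Tile 4: (0,0)->(1,0) = 1
Tile 2: (0,1)->(0,1) = 0
Tile 8: (0,2)->(2,1) = 3
Tile 1: (1,0)->(0,0) = 1
Tile 5: (1,1)->(1,1) = 0
Tile 7: (1,2)->(2,0) = 3
Tile 6: (2,1)->(1,2) = 2
Tile 3: (2,2)->(0,2) = 2
Sum: 1 + 0 + 3 + 1 + 0 + 3 + 2 + 2 = 12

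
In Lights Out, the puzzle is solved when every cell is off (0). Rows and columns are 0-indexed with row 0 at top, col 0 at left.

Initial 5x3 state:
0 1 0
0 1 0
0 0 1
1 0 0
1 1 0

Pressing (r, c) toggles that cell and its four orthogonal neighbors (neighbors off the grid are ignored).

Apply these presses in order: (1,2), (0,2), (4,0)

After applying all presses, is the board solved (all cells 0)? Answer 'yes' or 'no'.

After press 1 at (1,2):
0 1 1
0 0 1
0 0 0
1 0 0
1 1 0

After press 2 at (0,2):
0 0 0
0 0 0
0 0 0
1 0 0
1 1 0

After press 3 at (4,0):
0 0 0
0 0 0
0 0 0
0 0 0
0 0 0

Lights still on: 0

Answer: yes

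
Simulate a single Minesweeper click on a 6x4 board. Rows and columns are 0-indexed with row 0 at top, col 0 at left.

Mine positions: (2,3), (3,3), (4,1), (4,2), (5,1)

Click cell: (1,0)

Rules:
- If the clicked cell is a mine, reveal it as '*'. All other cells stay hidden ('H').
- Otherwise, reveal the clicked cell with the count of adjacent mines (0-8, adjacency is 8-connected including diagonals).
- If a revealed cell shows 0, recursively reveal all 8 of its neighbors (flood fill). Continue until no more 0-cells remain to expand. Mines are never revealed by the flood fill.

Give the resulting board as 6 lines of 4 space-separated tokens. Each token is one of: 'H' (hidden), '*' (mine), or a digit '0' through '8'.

0 0 0 0
0 0 1 1
0 0 2 H
1 2 4 H
H H H H
H H H H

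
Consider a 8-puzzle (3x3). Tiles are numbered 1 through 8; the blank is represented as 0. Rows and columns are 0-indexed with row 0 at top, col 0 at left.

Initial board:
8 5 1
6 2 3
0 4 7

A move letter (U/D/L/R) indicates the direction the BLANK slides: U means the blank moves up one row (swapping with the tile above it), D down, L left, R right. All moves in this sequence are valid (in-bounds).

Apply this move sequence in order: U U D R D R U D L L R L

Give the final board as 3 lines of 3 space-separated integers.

After move 1 (U):
8 5 1
0 2 3
6 4 7

After move 2 (U):
0 5 1
8 2 3
6 4 7

After move 3 (D):
8 5 1
0 2 3
6 4 7

After move 4 (R):
8 5 1
2 0 3
6 4 7

After move 5 (D):
8 5 1
2 4 3
6 0 7

After move 6 (R):
8 5 1
2 4 3
6 7 0

After move 7 (U):
8 5 1
2 4 0
6 7 3

After move 8 (D):
8 5 1
2 4 3
6 7 0

After move 9 (L):
8 5 1
2 4 3
6 0 7

After move 10 (L):
8 5 1
2 4 3
0 6 7

After move 11 (R):
8 5 1
2 4 3
6 0 7

After move 12 (L):
8 5 1
2 4 3
0 6 7

Answer: 8 5 1
2 4 3
0 6 7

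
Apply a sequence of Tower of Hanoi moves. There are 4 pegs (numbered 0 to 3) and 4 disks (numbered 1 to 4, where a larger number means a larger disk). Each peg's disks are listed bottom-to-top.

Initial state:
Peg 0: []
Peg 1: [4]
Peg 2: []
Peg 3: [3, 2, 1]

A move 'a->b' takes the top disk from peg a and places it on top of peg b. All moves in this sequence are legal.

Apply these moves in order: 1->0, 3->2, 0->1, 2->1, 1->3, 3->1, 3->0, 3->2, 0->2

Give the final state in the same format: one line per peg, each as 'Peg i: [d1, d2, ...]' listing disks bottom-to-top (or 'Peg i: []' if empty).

After move 1 (1->0):
Peg 0: [4]
Peg 1: []
Peg 2: []
Peg 3: [3, 2, 1]

After move 2 (3->2):
Peg 0: [4]
Peg 1: []
Peg 2: [1]
Peg 3: [3, 2]

After move 3 (0->1):
Peg 0: []
Peg 1: [4]
Peg 2: [1]
Peg 3: [3, 2]

After move 4 (2->1):
Peg 0: []
Peg 1: [4, 1]
Peg 2: []
Peg 3: [3, 2]

After move 5 (1->3):
Peg 0: []
Peg 1: [4]
Peg 2: []
Peg 3: [3, 2, 1]

After move 6 (3->1):
Peg 0: []
Peg 1: [4, 1]
Peg 2: []
Peg 3: [3, 2]

After move 7 (3->0):
Peg 0: [2]
Peg 1: [4, 1]
Peg 2: []
Peg 3: [3]

After move 8 (3->2):
Peg 0: [2]
Peg 1: [4, 1]
Peg 2: [3]
Peg 3: []

After move 9 (0->2):
Peg 0: []
Peg 1: [4, 1]
Peg 2: [3, 2]
Peg 3: []

Answer: Peg 0: []
Peg 1: [4, 1]
Peg 2: [3, 2]
Peg 3: []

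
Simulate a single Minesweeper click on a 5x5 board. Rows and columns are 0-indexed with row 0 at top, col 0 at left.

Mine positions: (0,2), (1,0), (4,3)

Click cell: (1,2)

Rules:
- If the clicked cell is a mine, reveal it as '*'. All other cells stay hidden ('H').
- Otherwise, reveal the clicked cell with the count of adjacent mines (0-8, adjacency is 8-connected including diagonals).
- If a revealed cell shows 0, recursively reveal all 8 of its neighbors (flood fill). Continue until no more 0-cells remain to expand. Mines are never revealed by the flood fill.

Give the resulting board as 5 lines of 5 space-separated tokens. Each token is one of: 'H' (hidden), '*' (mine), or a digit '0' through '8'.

H H H H H
H H 1 H H
H H H H H
H H H H H
H H H H H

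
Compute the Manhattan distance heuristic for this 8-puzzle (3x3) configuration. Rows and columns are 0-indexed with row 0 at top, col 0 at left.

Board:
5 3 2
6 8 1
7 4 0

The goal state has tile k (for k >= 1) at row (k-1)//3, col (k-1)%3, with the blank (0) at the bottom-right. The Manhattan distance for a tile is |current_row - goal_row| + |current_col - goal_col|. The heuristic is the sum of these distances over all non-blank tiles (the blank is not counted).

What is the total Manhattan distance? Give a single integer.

Tile 5: (0,0)->(1,1) = 2
Tile 3: (0,1)->(0,2) = 1
Tile 2: (0,2)->(0,1) = 1
Tile 6: (1,0)->(1,2) = 2
Tile 8: (1,1)->(2,1) = 1
Tile 1: (1,2)->(0,0) = 3
Tile 7: (2,0)->(2,0) = 0
Tile 4: (2,1)->(1,0) = 2
Sum: 2 + 1 + 1 + 2 + 1 + 3 + 0 + 2 = 12

Answer: 12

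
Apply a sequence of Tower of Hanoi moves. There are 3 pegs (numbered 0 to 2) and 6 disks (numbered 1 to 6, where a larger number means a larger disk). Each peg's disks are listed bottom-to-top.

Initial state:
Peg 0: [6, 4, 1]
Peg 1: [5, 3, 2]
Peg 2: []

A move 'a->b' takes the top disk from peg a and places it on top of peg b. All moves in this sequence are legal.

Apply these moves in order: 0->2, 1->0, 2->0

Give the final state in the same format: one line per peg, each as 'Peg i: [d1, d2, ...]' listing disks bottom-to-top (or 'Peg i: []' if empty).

After move 1 (0->2):
Peg 0: [6, 4]
Peg 1: [5, 3, 2]
Peg 2: [1]

After move 2 (1->0):
Peg 0: [6, 4, 2]
Peg 1: [5, 3]
Peg 2: [1]

After move 3 (2->0):
Peg 0: [6, 4, 2, 1]
Peg 1: [5, 3]
Peg 2: []

Answer: Peg 0: [6, 4, 2, 1]
Peg 1: [5, 3]
Peg 2: []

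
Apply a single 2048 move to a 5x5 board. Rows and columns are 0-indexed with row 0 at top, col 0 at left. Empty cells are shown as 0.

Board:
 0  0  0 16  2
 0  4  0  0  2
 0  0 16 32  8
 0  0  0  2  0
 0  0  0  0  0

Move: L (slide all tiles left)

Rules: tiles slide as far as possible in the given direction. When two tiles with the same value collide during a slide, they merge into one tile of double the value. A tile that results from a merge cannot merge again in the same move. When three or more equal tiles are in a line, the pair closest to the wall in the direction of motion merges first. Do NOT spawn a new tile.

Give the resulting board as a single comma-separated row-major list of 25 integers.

Answer: 16, 2, 0, 0, 0, 4, 2, 0, 0, 0, 16, 32, 8, 0, 0, 2, 0, 0, 0, 0, 0, 0, 0, 0, 0

Derivation:
Slide left:
row 0: [0, 0, 0, 16, 2] -> [16, 2, 0, 0, 0]
row 1: [0, 4, 0, 0, 2] -> [4, 2, 0, 0, 0]
row 2: [0, 0, 16, 32, 8] -> [16, 32, 8, 0, 0]
row 3: [0, 0, 0, 2, 0] -> [2, 0, 0, 0, 0]
row 4: [0, 0, 0, 0, 0] -> [0, 0, 0, 0, 0]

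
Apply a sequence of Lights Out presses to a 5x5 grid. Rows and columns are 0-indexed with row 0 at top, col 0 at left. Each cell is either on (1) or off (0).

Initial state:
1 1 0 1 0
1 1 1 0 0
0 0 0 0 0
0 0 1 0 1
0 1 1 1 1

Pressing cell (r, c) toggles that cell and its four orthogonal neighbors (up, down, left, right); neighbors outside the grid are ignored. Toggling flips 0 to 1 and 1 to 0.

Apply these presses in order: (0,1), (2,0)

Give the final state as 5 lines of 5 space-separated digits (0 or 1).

After press 1 at (0,1):
0 0 1 1 0
1 0 1 0 0
0 0 0 0 0
0 0 1 0 1
0 1 1 1 1

After press 2 at (2,0):
0 0 1 1 0
0 0 1 0 0
1 1 0 0 0
1 0 1 0 1
0 1 1 1 1

Answer: 0 0 1 1 0
0 0 1 0 0
1 1 0 0 0
1 0 1 0 1
0 1 1 1 1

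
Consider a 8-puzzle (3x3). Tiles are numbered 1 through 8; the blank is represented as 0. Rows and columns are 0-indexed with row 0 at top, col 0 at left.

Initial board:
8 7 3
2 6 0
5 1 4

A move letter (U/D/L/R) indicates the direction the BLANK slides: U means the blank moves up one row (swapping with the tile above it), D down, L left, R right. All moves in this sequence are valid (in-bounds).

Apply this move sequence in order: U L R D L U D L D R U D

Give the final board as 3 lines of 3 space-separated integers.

After move 1 (U):
8 7 0
2 6 3
5 1 4

After move 2 (L):
8 0 7
2 6 3
5 1 4

After move 3 (R):
8 7 0
2 6 3
5 1 4

After move 4 (D):
8 7 3
2 6 0
5 1 4

After move 5 (L):
8 7 3
2 0 6
5 1 4

After move 6 (U):
8 0 3
2 7 6
5 1 4

After move 7 (D):
8 7 3
2 0 6
5 1 4

After move 8 (L):
8 7 3
0 2 6
5 1 4

After move 9 (D):
8 7 3
5 2 6
0 1 4

After move 10 (R):
8 7 3
5 2 6
1 0 4

After move 11 (U):
8 7 3
5 0 6
1 2 4

After move 12 (D):
8 7 3
5 2 6
1 0 4

Answer: 8 7 3
5 2 6
1 0 4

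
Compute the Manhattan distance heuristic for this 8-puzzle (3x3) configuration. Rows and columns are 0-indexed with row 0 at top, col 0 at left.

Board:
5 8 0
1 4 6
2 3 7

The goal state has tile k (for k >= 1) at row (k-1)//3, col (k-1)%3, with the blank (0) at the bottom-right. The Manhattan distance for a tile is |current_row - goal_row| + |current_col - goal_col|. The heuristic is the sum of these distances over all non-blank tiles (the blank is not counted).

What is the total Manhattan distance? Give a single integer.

Tile 5: at (0,0), goal (1,1), distance |0-1|+|0-1| = 2
Tile 8: at (0,1), goal (2,1), distance |0-2|+|1-1| = 2
Tile 1: at (1,0), goal (0,0), distance |1-0|+|0-0| = 1
Tile 4: at (1,1), goal (1,0), distance |1-1|+|1-0| = 1
Tile 6: at (1,2), goal (1,2), distance |1-1|+|2-2| = 0
Tile 2: at (2,0), goal (0,1), distance |2-0|+|0-1| = 3
Tile 3: at (2,1), goal (0,2), distance |2-0|+|1-2| = 3
Tile 7: at (2,2), goal (2,0), distance |2-2|+|2-0| = 2
Sum: 2 + 2 + 1 + 1 + 0 + 3 + 3 + 2 = 14

Answer: 14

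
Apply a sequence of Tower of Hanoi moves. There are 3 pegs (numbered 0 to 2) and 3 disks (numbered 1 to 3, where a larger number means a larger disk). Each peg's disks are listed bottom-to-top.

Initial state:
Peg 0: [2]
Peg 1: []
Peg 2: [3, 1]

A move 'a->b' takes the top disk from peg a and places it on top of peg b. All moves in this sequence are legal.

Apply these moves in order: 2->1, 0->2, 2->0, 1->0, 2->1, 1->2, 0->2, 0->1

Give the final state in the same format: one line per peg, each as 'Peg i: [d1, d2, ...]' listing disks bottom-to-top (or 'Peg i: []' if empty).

After move 1 (2->1):
Peg 0: [2]
Peg 1: [1]
Peg 2: [3]

After move 2 (0->2):
Peg 0: []
Peg 1: [1]
Peg 2: [3, 2]

After move 3 (2->0):
Peg 0: [2]
Peg 1: [1]
Peg 2: [3]

After move 4 (1->0):
Peg 0: [2, 1]
Peg 1: []
Peg 2: [3]

After move 5 (2->1):
Peg 0: [2, 1]
Peg 1: [3]
Peg 2: []

After move 6 (1->2):
Peg 0: [2, 1]
Peg 1: []
Peg 2: [3]

After move 7 (0->2):
Peg 0: [2]
Peg 1: []
Peg 2: [3, 1]

After move 8 (0->1):
Peg 0: []
Peg 1: [2]
Peg 2: [3, 1]

Answer: Peg 0: []
Peg 1: [2]
Peg 2: [3, 1]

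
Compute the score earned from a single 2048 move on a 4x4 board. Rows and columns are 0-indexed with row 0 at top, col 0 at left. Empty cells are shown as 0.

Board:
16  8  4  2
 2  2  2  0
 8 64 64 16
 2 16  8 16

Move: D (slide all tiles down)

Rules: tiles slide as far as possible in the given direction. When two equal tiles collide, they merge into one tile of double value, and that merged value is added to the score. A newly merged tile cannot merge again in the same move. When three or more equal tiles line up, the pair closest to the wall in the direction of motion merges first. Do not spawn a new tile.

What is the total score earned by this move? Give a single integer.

Answer: 32

Derivation:
Slide down:
col 0: [16, 2, 8, 2] -> [16, 2, 8, 2]  score +0 (running 0)
col 1: [8, 2, 64, 16] -> [8, 2, 64, 16]  score +0 (running 0)
col 2: [4, 2, 64, 8] -> [4, 2, 64, 8]  score +0 (running 0)
col 3: [2, 0, 16, 16] -> [0, 0, 2, 32]  score +32 (running 32)
Board after move:
16  8  4  0
 2  2  2  0
 8 64 64  2
 2 16  8 32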